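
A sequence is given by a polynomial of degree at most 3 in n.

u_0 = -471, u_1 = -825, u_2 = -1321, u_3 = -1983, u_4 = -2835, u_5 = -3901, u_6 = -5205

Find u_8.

-8623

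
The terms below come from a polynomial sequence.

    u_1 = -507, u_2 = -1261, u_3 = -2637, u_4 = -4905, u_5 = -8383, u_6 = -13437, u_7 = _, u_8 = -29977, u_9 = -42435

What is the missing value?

Using the first 6 terms:
Δ: -754  -1376  -2268  -3478  -5054
Δ²: -622  -892  -1210  -1576
Δ³: -270  -318  -366
Δ⁴: -48  -48
Constant fourth difference = -48.
Extend forward: -366 − 48 = -414;  -1576 − 414 = -1990;  -5054 − 1990 = -7044;  -13437 − 7044 = -20481

-20481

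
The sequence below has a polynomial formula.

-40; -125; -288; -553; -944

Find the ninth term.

-4248

First differences: -85, -163, -265, -391
Second differences: -78, -102, -126
Third differences: -24, -24
Third differences constant at -24.
-126 − 24 = -150;  -391 − 150 = -541;  -944 − 541 = -1485
-150 − 24 = -174;  -541 − 174 = -715;  -1485 − 715 = -2200
-174 − 24 = -198;  -715 − 198 = -913;  -2200 − 913 = -3113
-198 − 24 = -222;  -913 − 222 = -1135;  -3113 − 1135 = -4248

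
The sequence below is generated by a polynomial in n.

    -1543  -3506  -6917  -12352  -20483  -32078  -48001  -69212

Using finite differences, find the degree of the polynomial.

-1963, -3411, -5435, -8131, -11595, -15923, -21211
-1448, -2024, -2696, -3464, -4328, -5288
-576, -672, -768, -864, -960
-96, -96, -96, -96
The fourth differences are constant, so the polynomial has degree 4.

4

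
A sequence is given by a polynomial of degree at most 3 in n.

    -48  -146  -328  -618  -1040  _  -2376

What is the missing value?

-1618

Using the first 5 terms:
D1: -98, -182, -290, -422
D2: -84, -108, -132
D3: -24, -24
Constant third difference = -24.
Extend forward: -132 − 24 = -156;  -422 − 156 = -578;  -1040 − 578 = -1618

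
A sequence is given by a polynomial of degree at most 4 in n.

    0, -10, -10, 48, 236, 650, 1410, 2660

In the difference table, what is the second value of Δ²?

Δ: -10, 0, 58, 188, 414, 760, 1250
Δ²: 10, 58, 130, 226, 346, 490
Δ³: 48, 72, 96, 120, 144
Δ⁴: 24, 24, 24, 24

58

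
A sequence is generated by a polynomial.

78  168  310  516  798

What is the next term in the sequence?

1168

90  142  206  282
52  64  76
12  12
Third differences constant at 12.
76 + 12 = 88;  282 + 88 = 370;  798 + 370 = 1168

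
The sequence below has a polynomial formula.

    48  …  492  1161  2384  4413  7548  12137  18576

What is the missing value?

173

Using the last 7 terms:
First differences: 669  1223  2029  3135  4589  6439
Second differences: 554  806  1106  1454  1850
Third differences: 252  300  348  396
Fourth differences: 48  48  48
Constant fourth difference = 48.
Extend backward: 252 − 48 = 204;  554 − 204 = 350;  669 − 350 = 319;  492 − 319 = 173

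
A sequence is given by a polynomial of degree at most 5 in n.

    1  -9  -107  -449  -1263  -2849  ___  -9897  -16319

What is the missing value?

-5579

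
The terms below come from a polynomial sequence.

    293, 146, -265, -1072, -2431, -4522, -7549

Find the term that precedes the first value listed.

284

First differences: -147  -411  -807  -1359  -2091  -3027
Second differences: -264  -396  -552  -732  -936
Third differences: -132  -156  -180  -204
Fourth differences: -24  -24  -24
The fourth differences are constant at -24.
Work back: -132 + 24 = -108;  -264 + 108 = -156;  -147 + 156 = 9;  293 − 9 = 284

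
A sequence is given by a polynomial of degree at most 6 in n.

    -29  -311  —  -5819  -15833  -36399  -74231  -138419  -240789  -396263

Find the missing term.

Using the last 7 terms:
D1: -10014, -20566, -37832, -64188, -102370, -155474
D2: -10552, -17266, -26356, -38182, -53104
D3: -6714, -9090, -11826, -14922
D4: -2376, -2736, -3096
D5: -360, -360
Constant fifth difference = -360.
Extend backward: -2376 + 360 = -2016;  -6714 + 2016 = -4698;  -10552 + 4698 = -5854;  -10014 + 5854 = -4160;  -5819 + 4160 = -1659

-1659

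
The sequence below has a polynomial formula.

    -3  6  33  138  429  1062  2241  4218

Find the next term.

7293

First differences: 9  27  105  291  633  1179  1977
Second differences: 18  78  186  342  546  798
Third differences: 60  108  156  204  252
Fourth differences: 48  48  48  48
Fourth differences constant at 48.
252 + 48 = 300;  798 + 300 = 1098;  1977 + 1098 = 3075;  4218 + 3075 = 7293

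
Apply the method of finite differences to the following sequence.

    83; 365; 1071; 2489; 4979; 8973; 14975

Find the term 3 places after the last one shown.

51149

First differences: 282 , 706 , 1418 , 2490 , 3994 , 6002
Second differences: 424 , 712 , 1072 , 1504 , 2008
Third differences: 288 , 360 , 432 , 504
Fourth differences: 72 , 72 , 72
Fourth differences constant at 72.
504 + 72 = 576;  2008 + 576 = 2584;  6002 + 2584 = 8586;  14975 + 8586 = 23561
576 + 72 = 648;  2584 + 648 = 3232;  8586 + 3232 = 11818;  23561 + 11818 = 35379
648 + 72 = 720;  3232 + 720 = 3952;  11818 + 3952 = 15770;  35379 + 15770 = 51149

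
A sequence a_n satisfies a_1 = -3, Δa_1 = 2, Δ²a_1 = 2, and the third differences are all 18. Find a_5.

89

Build the table forward from the leading diagonal:
D3: 18  18  18  18  18
D2: 2  20  38  56  74
D1: 2  4  24  62  118
a: -3  -1  3  27  89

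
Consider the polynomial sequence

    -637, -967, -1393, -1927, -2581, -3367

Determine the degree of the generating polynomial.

3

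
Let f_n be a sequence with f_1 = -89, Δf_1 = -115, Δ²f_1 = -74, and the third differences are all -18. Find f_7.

Build the table forward from the leading diagonal:
D3: -18, -18, -18, -18, -18, -18, -18
D2: -74, -92, -110, -128, -146, -164, -182
D1: -115, -189, -281, -391, -519, -665, -829
f: -89, -204, -393, -674, -1065, -1584, -2249

-2249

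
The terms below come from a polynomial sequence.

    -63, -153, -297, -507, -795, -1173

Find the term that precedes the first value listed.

First differences: -90, -144, -210, -288, -378
Second differences: -54, -66, -78, -90
Third differences: -12, -12, -12
The third differences are constant at -12.
Work back: -54 + 12 = -42;  -90 + 42 = -48;  -63 + 48 = -15

-15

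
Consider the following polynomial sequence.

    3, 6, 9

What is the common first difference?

3

D1: 3, 3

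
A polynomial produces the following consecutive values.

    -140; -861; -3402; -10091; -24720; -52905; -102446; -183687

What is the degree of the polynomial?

5

First differences: -721, -2541, -6689, -14629, -28185, -49541, -81241
Second differences: -1820, -4148, -7940, -13556, -21356, -31700
Third differences: -2328, -3792, -5616, -7800, -10344
Fourth differences: -1464, -1824, -2184, -2544
Fifth differences: -360, -360, -360
The fifth differences are constant, so the polynomial has degree 5.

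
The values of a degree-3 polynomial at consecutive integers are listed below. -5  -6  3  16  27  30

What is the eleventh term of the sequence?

-285

D1: -1 , 9 , 13 , 11 , 3
D2: 10 , 4 , -2 , -8
D3: -6 , -6 , -6
Constant third difference = -6, so extend:
-8 − 6 = -14;  3 − 14 = -11;  30 − 11 = 19
-14 − 6 = -20;  -11 − 20 = -31;  19 − 31 = -12
-20 − 6 = -26;  -31 − 26 = -57;  -12 − 57 = -69
-26 − 6 = -32;  -57 − 32 = -89;  -69 − 89 = -158
-32 − 6 = -38;  -89 − 38 = -127;  -158 − 127 = -285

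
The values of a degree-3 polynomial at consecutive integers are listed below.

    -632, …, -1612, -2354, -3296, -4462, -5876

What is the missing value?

-1046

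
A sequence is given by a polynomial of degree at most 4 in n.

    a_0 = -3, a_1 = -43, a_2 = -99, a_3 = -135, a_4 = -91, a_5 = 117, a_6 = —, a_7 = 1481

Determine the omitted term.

597

Using the first 6 terms:
-40  -56  -36  44  208
-16  20  80  164
36  60  84
24  24
Constant fourth difference = 24.
Extend forward: 84 + 24 = 108;  164 + 108 = 272;  208 + 272 = 480;  117 + 480 = 597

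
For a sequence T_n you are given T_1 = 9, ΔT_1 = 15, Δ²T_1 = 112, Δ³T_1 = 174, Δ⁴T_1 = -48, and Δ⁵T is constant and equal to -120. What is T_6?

2584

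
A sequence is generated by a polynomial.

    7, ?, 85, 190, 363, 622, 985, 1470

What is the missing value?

Using the last 6 terms:
D1: 105  173  259  363  485
D2: 68  86  104  122
D3: 18  18  18
Constant third difference = 18.
Extend backward: 68 − 18 = 50;  105 − 50 = 55;  85 − 55 = 30

30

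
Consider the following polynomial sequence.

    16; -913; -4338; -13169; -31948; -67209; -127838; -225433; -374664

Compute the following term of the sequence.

-593633

-929, -3425, -8831, -18779, -35261, -60629, -97595, -149231
-2496, -5406, -9948, -16482, -25368, -36966, -51636
-2910, -4542, -6534, -8886, -11598, -14670
-1632, -1992, -2352, -2712, -3072
-360, -360, -360, -360
Constant fifth difference = -360, so extend:
-3072 − 360 = -3432;  -14670 − 3432 = -18102;  -51636 − 18102 = -69738;  -149231 − 69738 = -218969;  -374664 − 218969 = -593633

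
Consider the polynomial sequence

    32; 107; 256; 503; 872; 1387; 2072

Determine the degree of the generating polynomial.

3

D1: 75, 149, 247, 369, 515, 685
D2: 74, 98, 122, 146, 170
D3: 24, 24, 24, 24
The third differences are constant, so the polynomial has degree 3.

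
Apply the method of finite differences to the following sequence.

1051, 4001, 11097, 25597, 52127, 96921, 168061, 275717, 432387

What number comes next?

D1: 2950  7096  14500  26530  44794  71140  107656  156670
D2: 4146  7404  12030  18264  26346  36516  49014
D3: 3258  4626  6234  8082  10170  12498
D4: 1368  1608  1848  2088  2328
D5: 240  240  240  240
Fifth differences constant at 240.
2328 + 240 = 2568;  12498 + 2568 = 15066;  49014 + 15066 = 64080;  156670 + 64080 = 220750;  432387 + 220750 = 653137

653137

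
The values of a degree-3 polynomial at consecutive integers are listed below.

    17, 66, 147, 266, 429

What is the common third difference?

6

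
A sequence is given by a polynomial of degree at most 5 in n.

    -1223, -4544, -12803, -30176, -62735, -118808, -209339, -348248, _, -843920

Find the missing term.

Using the first 8 terms:
First differences: -3321  -8259  -17373  -32559  -56073  -90531  -138909
Second differences: -4938  -9114  -15186  -23514  -34458  -48378
Third differences: -4176  -6072  -8328  -10944  -13920
Fourth differences: -1896  -2256  -2616  -2976
Fifth differences: -360  -360  -360
Constant fifth difference = -360.
Extend forward: -2976 − 360 = -3336;  -13920 − 3336 = -17256;  -48378 − 17256 = -65634;  -138909 − 65634 = -204543;  -348248 − 204543 = -552791

-552791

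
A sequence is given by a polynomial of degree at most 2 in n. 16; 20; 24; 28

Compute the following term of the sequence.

Δ: 4, 4, 4
First differences constant at 4.
28 + 4 = 32

32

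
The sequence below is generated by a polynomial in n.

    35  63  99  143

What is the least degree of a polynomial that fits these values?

2

First differences: 28, 36, 44
Second differences: 8, 8
The second differences are constant, so the polynomial has degree 2.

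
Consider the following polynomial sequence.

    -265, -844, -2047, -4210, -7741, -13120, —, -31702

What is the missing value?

Using the first 6 terms:
D1: -579, -1203, -2163, -3531, -5379
D2: -624, -960, -1368, -1848
D3: -336, -408, -480
D4: -72, -72
Constant fourth difference = -72.
Extend forward: -480 − 72 = -552;  -1848 − 552 = -2400;  -5379 − 2400 = -7779;  -13120 − 7779 = -20899

-20899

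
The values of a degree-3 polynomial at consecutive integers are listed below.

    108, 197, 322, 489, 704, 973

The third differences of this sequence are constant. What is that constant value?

6

Δ: 89, 125, 167, 215, 269
Δ²: 36, 42, 48, 54
Δ³: 6, 6, 6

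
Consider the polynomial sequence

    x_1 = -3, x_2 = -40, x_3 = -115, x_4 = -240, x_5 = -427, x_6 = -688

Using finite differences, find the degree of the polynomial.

3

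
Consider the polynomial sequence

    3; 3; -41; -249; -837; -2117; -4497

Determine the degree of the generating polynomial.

D1: 0, -44, -208, -588, -1280, -2380
D2: -44, -164, -380, -692, -1100
D3: -120, -216, -312, -408
D4: -96, -96, -96
The fourth differences are constant, so the polynomial has degree 4.

4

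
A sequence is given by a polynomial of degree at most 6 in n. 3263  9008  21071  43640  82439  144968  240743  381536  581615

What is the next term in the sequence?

857984

Δ: 5745  12063  22569  38799  62529  95775  140793  200079
Δ²: 6318  10506  16230  23730  33246  45018  59286
Δ³: 4188  5724  7500  9516  11772  14268
Δ⁴: 1536  1776  2016  2256  2496
Δ⁵: 240  240  240  240
Fifth differences constant at 240.
2496 + 240 = 2736;  14268 + 2736 = 17004;  59286 + 17004 = 76290;  200079 + 76290 = 276369;  581615 + 276369 = 857984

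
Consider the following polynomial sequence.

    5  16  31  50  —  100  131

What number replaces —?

73

Using the first 4 terms:
Δ: 11  15  19
Δ²: 4  4
Constant second difference = 4.
Extend forward: 19 + 4 = 23;  50 + 23 = 73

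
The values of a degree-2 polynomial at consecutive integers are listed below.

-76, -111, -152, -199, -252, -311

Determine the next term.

Δ: -35  -41  -47  -53  -59
Δ²: -6  -6  -6  -6
Second differences constant at -6.
-59 − 6 = -65;  -311 − 65 = -376

-376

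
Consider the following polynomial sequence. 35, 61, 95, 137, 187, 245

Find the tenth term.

557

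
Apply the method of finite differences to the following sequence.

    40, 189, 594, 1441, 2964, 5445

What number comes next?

149, 405, 847, 1523, 2481
256, 442, 676, 958
186, 234, 282
48, 48
Fourth differences constant at 48.
282 + 48 = 330;  958 + 330 = 1288;  2481 + 1288 = 3769;  5445 + 3769 = 9214

9214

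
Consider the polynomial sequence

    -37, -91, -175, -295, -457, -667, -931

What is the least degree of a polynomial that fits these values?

-54, -84, -120, -162, -210, -264
-30, -36, -42, -48, -54
-6, -6, -6, -6
The third differences are constant, so the polynomial has degree 3.

3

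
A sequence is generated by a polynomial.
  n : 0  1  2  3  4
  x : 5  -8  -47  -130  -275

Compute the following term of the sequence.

-500

First differences: -13, -39, -83, -145
Second differences: -26, -44, -62
Third differences: -18, -18
Constant third difference = -18, so extend:
-62 − 18 = -80;  -145 − 80 = -225;  -275 − 225 = -500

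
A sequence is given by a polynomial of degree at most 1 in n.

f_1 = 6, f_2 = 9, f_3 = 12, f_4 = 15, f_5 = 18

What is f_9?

30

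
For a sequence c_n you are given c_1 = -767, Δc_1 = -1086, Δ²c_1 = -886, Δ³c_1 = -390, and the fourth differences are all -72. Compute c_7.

Build the table forward from the leading diagonal:
Δ⁴: -72  -72  -72  -72  -72  -72  -72
Δ³: -390  -462  -534  -606  -678  -750  -822
Δ²: -886  -1276  -1738  -2272  -2878  -3556  -4306
Δ: -1086  -1972  -3248  -4986  -7258  -10136  -13692
c: -767  -1853  -3825  -7073  -12059  -19317  -29453

-29453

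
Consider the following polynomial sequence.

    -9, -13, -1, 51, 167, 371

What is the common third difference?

24

First differences: -4, 12, 52, 116, 204
Second differences: 16, 40, 64, 88
Third differences: 24, 24, 24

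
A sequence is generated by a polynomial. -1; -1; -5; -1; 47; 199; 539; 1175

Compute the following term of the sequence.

First differences: 0, -4, 4, 48, 152, 340, 636
Second differences: -4, 8, 44, 104, 188, 296
Third differences: 12, 36, 60, 84, 108
Fourth differences: 24, 24, 24, 24
Constant fourth difference = 24, so extend:
108 + 24 = 132;  296 + 132 = 428;  636 + 428 = 1064;  1175 + 1064 = 2239

2239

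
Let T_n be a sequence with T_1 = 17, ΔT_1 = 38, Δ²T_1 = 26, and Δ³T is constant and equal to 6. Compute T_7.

Build the table forward from the leading diagonal:
Third differences: 6, 6, 6, 6, 6, 6, 6
Second differences: 26, 32, 38, 44, 50, 56, 62
First differences: 38, 64, 96, 134, 178, 228, 284
T: 17, 55, 119, 215, 349, 527, 755

755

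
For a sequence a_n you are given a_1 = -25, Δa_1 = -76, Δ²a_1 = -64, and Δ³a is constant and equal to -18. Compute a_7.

-1801

Build the table forward from the leading diagonal:
Third differences: -18, -18, -18, -18, -18, -18, -18
Second differences: -64, -82, -100, -118, -136, -154, -172
First differences: -76, -140, -222, -322, -440, -576, -730
a: -25, -101, -241, -463, -785, -1225, -1801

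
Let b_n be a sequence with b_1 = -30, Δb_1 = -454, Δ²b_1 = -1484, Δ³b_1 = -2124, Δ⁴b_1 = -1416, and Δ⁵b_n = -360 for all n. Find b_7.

-90894

Build the table forward from the leading diagonal:
Δ⁵: -360, -360, -360, -360, -360, -360, -360
Δ⁴: -1416, -1776, -2136, -2496, -2856, -3216, -3576
Δ³: -2124, -3540, -5316, -7452, -9948, -12804, -16020
Δ²: -1484, -3608, -7148, -12464, -19916, -29864, -42668
Δ: -454, -1938, -5546, -12694, -25158, -45074, -74938
b: -30, -484, -2422, -7968, -20662, -45820, -90894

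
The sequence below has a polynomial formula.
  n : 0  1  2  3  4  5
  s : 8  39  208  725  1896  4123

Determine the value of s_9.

34991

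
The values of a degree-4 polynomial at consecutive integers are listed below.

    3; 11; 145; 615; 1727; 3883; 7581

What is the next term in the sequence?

8 , 134 , 470 , 1112 , 2156 , 3698
126 , 336 , 642 , 1044 , 1542
210 , 306 , 402 , 498
96 , 96 , 96
The fourth differences are constant (96).
498 + 96 = 594;  1542 + 594 = 2136;  3698 + 2136 = 5834;  7581 + 5834 = 13415

13415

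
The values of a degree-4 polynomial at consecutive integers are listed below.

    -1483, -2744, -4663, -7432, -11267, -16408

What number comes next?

-23119

-1261, -1919, -2769, -3835, -5141
-658, -850, -1066, -1306
-192, -216, -240
-24, -24
The fourth differences are constant (-24).
-240 − 24 = -264;  -1306 − 264 = -1570;  -5141 − 1570 = -6711;  -16408 − 6711 = -23119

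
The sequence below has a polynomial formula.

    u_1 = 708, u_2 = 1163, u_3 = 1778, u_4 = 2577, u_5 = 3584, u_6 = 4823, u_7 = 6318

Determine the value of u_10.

Δ: 455, 615, 799, 1007, 1239, 1495
Δ²: 160, 184, 208, 232, 256
Δ³: 24, 24, 24, 24
Constant third difference = 24, so extend:
256 + 24 = 280;  1495 + 280 = 1775;  6318 + 1775 = 8093
280 + 24 = 304;  1775 + 304 = 2079;  8093 + 2079 = 10172
304 + 24 = 328;  2079 + 328 = 2407;  10172 + 2407 = 12579

12579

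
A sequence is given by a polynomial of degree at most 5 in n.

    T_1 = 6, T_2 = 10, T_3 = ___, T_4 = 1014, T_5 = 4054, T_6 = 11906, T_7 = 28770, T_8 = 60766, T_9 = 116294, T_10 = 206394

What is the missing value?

Using the last 7 terms:
Δ: 3040, 7852, 16864, 31996, 55528, 90100
Δ²: 4812, 9012, 15132, 23532, 34572
Δ³: 4200, 6120, 8400, 11040
Δ⁴: 1920, 2280, 2640
Δ⁵: 360, 360
Constant fifth difference = 360.
Extend backward: 1920 − 360 = 1560;  4200 − 1560 = 2640;  4812 − 2640 = 2172;  3040 − 2172 = 868;  1014 − 868 = 146

146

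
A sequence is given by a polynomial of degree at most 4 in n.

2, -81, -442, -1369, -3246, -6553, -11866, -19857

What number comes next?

-31294

-83, -361, -927, -1877, -3307, -5313, -7991
-278, -566, -950, -1430, -2006, -2678
-288, -384, -480, -576, -672
-96, -96, -96, -96
Constant fourth difference = -96, so extend:
-672 − 96 = -768;  -2678 − 768 = -3446;  -7991 − 3446 = -11437;  -19857 − 11437 = -31294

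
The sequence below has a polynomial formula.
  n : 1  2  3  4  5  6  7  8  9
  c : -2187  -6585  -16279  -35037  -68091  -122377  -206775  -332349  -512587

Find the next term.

-763641

D1: -4398, -9694, -18758, -33054, -54286, -84398, -125574, -180238
D2: -5296, -9064, -14296, -21232, -30112, -41176, -54664
D3: -3768, -5232, -6936, -8880, -11064, -13488
D4: -1464, -1704, -1944, -2184, -2424
D5: -240, -240, -240, -240
Fifth differences constant at -240.
-2424 − 240 = -2664;  -13488 − 2664 = -16152;  -54664 − 16152 = -70816;  -180238 − 70816 = -251054;  -512587 − 251054 = -763641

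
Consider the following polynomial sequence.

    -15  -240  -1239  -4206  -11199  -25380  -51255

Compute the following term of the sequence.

-94914

Δ: -225 , -999 , -2967 , -6993 , -14181 , -25875
Δ²: -774 , -1968 , -4026 , -7188 , -11694
Δ³: -1194 , -2058 , -3162 , -4506
Δ⁴: -864 , -1104 , -1344
Δ⁵: -240 , -240
Constant fifth difference = -240, so extend:
-1344 − 240 = -1584;  -4506 − 1584 = -6090;  -11694 − 6090 = -17784;  -25875 − 17784 = -43659;  -51255 − 43659 = -94914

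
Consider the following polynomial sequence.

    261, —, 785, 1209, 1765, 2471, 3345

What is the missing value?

Using the last 5 terms:
Δ: 424  556  706  874
Δ²: 132  150  168
Δ³: 18  18
Constant third difference = 18.
Extend backward: 132 − 18 = 114;  424 − 114 = 310;  785 − 310 = 475

475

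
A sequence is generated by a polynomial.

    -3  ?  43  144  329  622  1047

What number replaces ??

Using the last 5 terms:
D1: 101, 185, 293, 425
D2: 84, 108, 132
D3: 24, 24
Constant third difference = 24.
Extend backward: 84 − 24 = 60;  101 − 60 = 41;  43 − 41 = 2

2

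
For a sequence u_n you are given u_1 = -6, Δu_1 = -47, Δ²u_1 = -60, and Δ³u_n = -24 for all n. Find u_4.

Build the table forward from the leading diagonal:
Δ³: -24  -24  -24  -24
Δ²: -60  -84  -108  -132
Δ: -47  -107  -191  -299
u: -6  -53  -160  -351

-351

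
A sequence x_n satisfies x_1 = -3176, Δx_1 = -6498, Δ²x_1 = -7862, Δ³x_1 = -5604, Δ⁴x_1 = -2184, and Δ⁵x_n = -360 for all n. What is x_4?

-51860

Build the table forward from the leading diagonal:
Δ⁵: -360  -360  -360  -360
Δ⁴: -2184  -2544  -2904  -3264
Δ³: -5604  -7788  -10332  -13236
Δ²: -7862  -13466  -21254  -31586
Δ: -6498  -14360  -27826  -49080
x: -3176  -9674  -24034  -51860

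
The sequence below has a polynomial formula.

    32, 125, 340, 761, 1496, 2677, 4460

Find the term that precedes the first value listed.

First differences: 93  215  421  735  1181  1783
Second differences: 122  206  314  446  602
Third differences: 84  108  132  156
Fourth differences: 24  24  24
The fourth differences are constant at 24.
Work back: 84 − 24 = 60;  122 − 60 = 62;  93 − 62 = 31;  32 − 31 = 1

1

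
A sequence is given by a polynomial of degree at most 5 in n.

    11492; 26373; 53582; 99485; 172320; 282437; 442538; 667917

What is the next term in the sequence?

D1: 14881 , 27209 , 45903 , 72835 , 110117 , 160101 , 225379
D2: 12328 , 18694 , 26932 , 37282 , 49984 , 65278
D3: 6366 , 8238 , 10350 , 12702 , 15294
D4: 1872 , 2112 , 2352 , 2592
D5: 240 , 240 , 240
Fifth differences constant at 240.
2592 + 240 = 2832;  15294 + 2832 = 18126;  65278 + 18126 = 83404;  225379 + 83404 = 308783;  667917 + 308783 = 976700

976700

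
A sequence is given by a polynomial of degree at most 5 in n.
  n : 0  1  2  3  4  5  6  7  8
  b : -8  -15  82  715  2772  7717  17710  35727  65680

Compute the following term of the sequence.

D1: -7, 97, 633, 2057, 4945, 9993, 18017, 29953
D2: 104, 536, 1424, 2888, 5048, 8024, 11936
D3: 432, 888, 1464, 2160, 2976, 3912
D4: 456, 576, 696, 816, 936
D5: 120, 120, 120, 120
Fifth differences constant at 120.
936 + 120 = 1056;  3912 + 1056 = 4968;  11936 + 4968 = 16904;  29953 + 16904 = 46857;  65680 + 46857 = 112537

112537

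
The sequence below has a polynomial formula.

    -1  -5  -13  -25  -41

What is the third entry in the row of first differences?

-12

D1: -4, -8, -12, -16
D2: -4, -4, -4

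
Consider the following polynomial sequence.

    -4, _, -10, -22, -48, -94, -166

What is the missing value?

Using the last 5 terms:
Δ: -12  -26  -46  -72
Δ²: -14  -20  -26
Δ³: -6  -6
Constant third difference = -6.
Extend backward: -14 + 6 = -8;  -12 + 8 = -4;  -10 + 4 = -6

-6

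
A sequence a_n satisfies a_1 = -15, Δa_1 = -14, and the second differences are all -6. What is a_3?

-49

Build the table forward from the leading diagonal:
D2: -6, -6, -6
D1: -14, -20, -26
a: -15, -29, -49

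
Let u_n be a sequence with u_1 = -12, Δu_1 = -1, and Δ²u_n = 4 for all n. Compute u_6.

Build the table forward from the leading diagonal:
Δ²: 4, 4, 4, 4, 4, 4
Δ: -1, 3, 7, 11, 15, 19
u: -12, -13, -10, -3, 8, 23

23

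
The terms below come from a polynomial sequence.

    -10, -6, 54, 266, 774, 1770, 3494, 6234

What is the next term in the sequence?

10326

Δ: 4 , 60 , 212 , 508 , 996 , 1724 , 2740
Δ²: 56 , 152 , 296 , 488 , 728 , 1016
Δ³: 96 , 144 , 192 , 240 , 288
Δ⁴: 48 , 48 , 48 , 48
Constant fourth difference = 48, so extend:
288 + 48 = 336;  1016 + 336 = 1352;  2740 + 1352 = 4092;  6234 + 4092 = 10326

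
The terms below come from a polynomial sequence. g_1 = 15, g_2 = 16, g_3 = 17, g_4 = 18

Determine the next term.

First differences: 1  1  1
Constant first difference = 1, so extend:
18 + 1 = 19

19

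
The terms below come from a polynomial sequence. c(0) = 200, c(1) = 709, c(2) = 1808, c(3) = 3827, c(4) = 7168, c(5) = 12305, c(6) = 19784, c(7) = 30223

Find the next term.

44312

D1: 509 , 1099 , 2019 , 3341 , 5137 , 7479 , 10439
D2: 590 , 920 , 1322 , 1796 , 2342 , 2960
D3: 330 , 402 , 474 , 546 , 618
D4: 72 , 72 , 72 , 72
Constant fourth difference = 72, so extend:
618 + 72 = 690;  2960 + 690 = 3650;  10439 + 3650 = 14089;  30223 + 14089 = 44312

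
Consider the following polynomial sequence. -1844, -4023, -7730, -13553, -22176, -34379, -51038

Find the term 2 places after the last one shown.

-101708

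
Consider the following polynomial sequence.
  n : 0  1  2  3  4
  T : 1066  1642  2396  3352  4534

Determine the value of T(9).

14674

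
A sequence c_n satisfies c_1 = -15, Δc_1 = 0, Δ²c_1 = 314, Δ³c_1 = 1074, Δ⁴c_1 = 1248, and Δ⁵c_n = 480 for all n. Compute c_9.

183161

Build the table forward from the leading diagonal:
Δ⁵: 480  480  480  480  480  480  480  480  480
Δ⁴: 1248  1728  2208  2688  3168  3648  4128  4608  5088
Δ³: 1074  2322  4050  6258  8946  12114  15762  19890  24498
Δ²: 314  1388  3710  7760  14018  22964  35078  50840  70730
Δ: 0  314  1702  5412  13172  27190  50154  85232  136072
c: -15  -15  299  2001  7413  20585  47775  97929  183161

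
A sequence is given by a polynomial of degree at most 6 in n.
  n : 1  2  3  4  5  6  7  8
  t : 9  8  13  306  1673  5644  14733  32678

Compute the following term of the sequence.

Δ: -1, 5, 293, 1367, 3971, 9089, 17945
Δ²: 6, 288, 1074, 2604, 5118, 8856
Δ³: 282, 786, 1530, 2514, 3738
Δ⁴: 504, 744, 984, 1224
Δ⁵: 240, 240, 240
The fifth differences are constant (240).
1224 + 240 = 1464;  3738 + 1464 = 5202;  8856 + 5202 = 14058;  17945 + 14058 = 32003;  32678 + 32003 = 64681

64681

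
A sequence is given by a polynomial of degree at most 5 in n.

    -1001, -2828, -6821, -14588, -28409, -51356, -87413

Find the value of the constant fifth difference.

-120

First differences: -1827, -3993, -7767, -13821, -22947, -36057
Second differences: -2166, -3774, -6054, -9126, -13110
Third differences: -1608, -2280, -3072, -3984
Fourth differences: -672, -792, -912
Fifth differences: -120, -120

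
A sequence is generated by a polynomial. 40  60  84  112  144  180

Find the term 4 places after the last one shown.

364

First differences: 20  24  28  32  36
Second differences: 4  4  4  4
Constant second difference = 4, so extend:
36 + 4 = 40;  180 + 40 = 220
40 + 4 = 44;  220 + 44 = 264
44 + 4 = 48;  264 + 48 = 312
48 + 4 = 52;  312 + 52 = 364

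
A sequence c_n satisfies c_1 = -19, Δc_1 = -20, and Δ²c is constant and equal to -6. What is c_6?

-179

Build the table forward from the leading diagonal:
Second differences: -6  -6  -6  -6  -6  -6
First differences: -20  -26  -32  -38  -44  -50
c: -19  -39  -65  -97  -135  -179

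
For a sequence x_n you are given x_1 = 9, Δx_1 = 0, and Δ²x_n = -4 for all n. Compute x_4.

Build the table forward from the leading diagonal:
Second differences: -4  -4  -4  -4
First differences: 0  -4  -8  -12
x: 9  9  5  -3

-3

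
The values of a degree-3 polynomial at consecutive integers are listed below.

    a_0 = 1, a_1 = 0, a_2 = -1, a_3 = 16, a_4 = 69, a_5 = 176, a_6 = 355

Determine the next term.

624

D1: -1, -1, 17, 53, 107, 179
D2: 0, 18, 36, 54, 72
D3: 18, 18, 18, 18
Constant third difference = 18, so extend:
72 + 18 = 90;  179 + 90 = 269;  355 + 269 = 624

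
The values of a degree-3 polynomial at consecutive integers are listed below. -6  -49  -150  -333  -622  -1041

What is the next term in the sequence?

Δ: -43, -101, -183, -289, -419
Δ²: -58, -82, -106, -130
Δ³: -24, -24, -24
Constant third difference = -24, so extend:
-130 − 24 = -154;  -419 − 154 = -573;  -1041 − 573 = -1614

-1614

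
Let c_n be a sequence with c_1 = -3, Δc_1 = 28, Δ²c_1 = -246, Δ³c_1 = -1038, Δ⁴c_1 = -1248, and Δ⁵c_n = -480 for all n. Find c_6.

-19423

Build the table forward from the leading diagonal:
D5: -480  -480  -480  -480  -480  -480
D4: -1248  -1728  -2208  -2688  -3168  -3648
D3: -1038  -2286  -4014  -6222  -8910  -12078
D2: -246  -1284  -3570  -7584  -13806  -22716
D1: 28  -218  -1502  -5072  -12656  -26462
c: -3  25  -193  -1695  -6767  -19423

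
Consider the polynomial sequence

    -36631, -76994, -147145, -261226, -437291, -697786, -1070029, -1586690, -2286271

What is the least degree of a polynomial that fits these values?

First differences: -40363, -70151, -114081, -176065, -260495, -372243, -516661, -699581
Second differences: -29788, -43930, -61984, -84430, -111748, -144418, -182920
Third differences: -14142, -18054, -22446, -27318, -32670, -38502
Fourth differences: -3912, -4392, -4872, -5352, -5832
Fifth differences: -480, -480, -480, -480
The fifth differences are constant, so the polynomial has degree 5.

5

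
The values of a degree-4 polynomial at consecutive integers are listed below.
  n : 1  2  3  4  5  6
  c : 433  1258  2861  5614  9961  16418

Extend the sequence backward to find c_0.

825, 1603, 2753, 4347, 6457
778, 1150, 1594, 2110
372, 444, 516
72, 72
The fourth differences are constant at 72.
Work back: 372 − 72 = 300;  778 − 300 = 478;  825 − 478 = 347;  433 − 347 = 86

86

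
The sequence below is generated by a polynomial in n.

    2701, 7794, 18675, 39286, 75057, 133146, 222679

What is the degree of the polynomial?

First differences: 5093, 10881, 20611, 35771, 58089, 89533
Second differences: 5788, 9730, 15160, 22318, 31444
Third differences: 3942, 5430, 7158, 9126
Fourth differences: 1488, 1728, 1968
Fifth differences: 240, 240
The fifth differences are constant, so the polynomial has degree 5.

5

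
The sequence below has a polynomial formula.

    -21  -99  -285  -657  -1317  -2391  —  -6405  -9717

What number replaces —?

-4029

Using the first 6 terms:
First differences: -78, -186, -372, -660, -1074
Second differences: -108, -186, -288, -414
Third differences: -78, -102, -126
Fourth differences: -24, -24
Constant fourth difference = -24.
Extend forward: -126 − 24 = -150;  -414 − 150 = -564;  -1074 − 564 = -1638;  -2391 − 1638 = -4029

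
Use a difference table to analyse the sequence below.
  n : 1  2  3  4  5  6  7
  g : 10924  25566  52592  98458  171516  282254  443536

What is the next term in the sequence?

First differences: 14642, 27026, 45866, 73058, 110738, 161282
Second differences: 12384, 18840, 27192, 37680, 50544
Third differences: 6456, 8352, 10488, 12864
Fourth differences: 1896, 2136, 2376
Fifth differences: 240, 240
Constant fifth difference = 240, so extend:
2376 + 240 = 2616;  12864 + 2616 = 15480;  50544 + 15480 = 66024;  161282 + 66024 = 227306;  443536 + 227306 = 670842

670842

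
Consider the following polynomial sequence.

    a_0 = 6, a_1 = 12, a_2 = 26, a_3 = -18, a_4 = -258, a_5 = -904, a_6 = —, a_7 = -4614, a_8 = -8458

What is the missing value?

-2238

Using the first 6 terms:
6  14  -44  -240  -646
8  -58  -196  -406
-66  -138  -210
-72  -72
Constant fourth difference = -72.
Extend forward: -210 − 72 = -282;  -406 − 282 = -688;  -646 − 688 = -1334;  -904 − 1334 = -2238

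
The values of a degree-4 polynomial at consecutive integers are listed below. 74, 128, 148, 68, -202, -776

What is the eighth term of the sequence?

-3412

54  20  -80  -270  -574
-34  -100  -190  -304
-66  -90  -114
-24  -24
Constant fourth difference = -24, so extend:
-114 − 24 = -138;  -304 − 138 = -442;  -574 − 442 = -1016;  -776 − 1016 = -1792
-138 − 24 = -162;  -442 − 162 = -604;  -1016 − 604 = -1620;  -1792 − 1620 = -3412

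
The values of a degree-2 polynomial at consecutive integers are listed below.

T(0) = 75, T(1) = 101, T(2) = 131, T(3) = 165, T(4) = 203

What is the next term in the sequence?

26  30  34  38
4  4  4
Second differences constant at 4.
38 + 4 = 42;  203 + 42 = 245

245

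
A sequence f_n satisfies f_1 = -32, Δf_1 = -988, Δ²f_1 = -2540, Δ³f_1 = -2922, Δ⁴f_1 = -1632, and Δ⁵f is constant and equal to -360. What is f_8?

Build the table forward from the leading diagonal:
Fifth differences: -360, -360, -360, -360, -360, -360, -360, -360
Fourth differences: -1632, -1992, -2352, -2712, -3072, -3432, -3792, -4152
Third differences: -2922, -4554, -6546, -8898, -11610, -14682, -18114, -21906
Second differences: -2540, -5462, -10016, -16562, -25460, -37070, -51752, -69866
First differences: -988, -3528, -8990, -19006, -35568, -61028, -98098, -149850
f: -32, -1020, -4548, -13538, -32544, -68112, -129140, -227238

-227238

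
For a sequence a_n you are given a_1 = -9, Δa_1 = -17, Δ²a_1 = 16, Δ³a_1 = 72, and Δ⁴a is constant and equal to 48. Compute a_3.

Build the table forward from the leading diagonal:
Δ⁴: 48, 48, 48
Δ³: 72, 120, 168
Δ²: 16, 88, 208
Δ: -17, -1, 87
a: -9, -26, -27

-27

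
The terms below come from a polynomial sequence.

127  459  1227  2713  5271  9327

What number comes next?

15379

332, 768, 1486, 2558, 4056
436, 718, 1072, 1498
282, 354, 426
72, 72
The fourth differences are constant (72).
426 + 72 = 498;  1498 + 498 = 1996;  4056 + 1996 = 6052;  9327 + 6052 = 15379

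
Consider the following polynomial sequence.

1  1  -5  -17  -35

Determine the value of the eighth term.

-125

0 , -6 , -12 , -18
-6 , -6 , -6
Constant second difference = -6, so extend:
-18 − 6 = -24;  -35 − 24 = -59
-24 − 6 = -30;  -59 − 30 = -89
-30 − 6 = -36;  -89 − 36 = -125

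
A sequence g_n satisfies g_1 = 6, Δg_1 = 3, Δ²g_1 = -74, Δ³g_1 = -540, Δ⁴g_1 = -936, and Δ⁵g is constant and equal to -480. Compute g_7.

-28806

Build the table forward from the leading diagonal:
Fifth differences: -480, -480, -480, -480, -480, -480, -480
Fourth differences: -936, -1416, -1896, -2376, -2856, -3336, -3816
Third differences: -540, -1476, -2892, -4788, -7164, -10020, -13356
Second differences: -74, -614, -2090, -4982, -9770, -16934, -26954
First differences: 3, -71, -685, -2775, -7757, -17527, -34461
g: 6, 9, -62, -747, -3522, -11279, -28806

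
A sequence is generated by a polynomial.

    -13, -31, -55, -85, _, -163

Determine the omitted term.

-121

Using the first 4 terms:
First differences: -18  -24  -30
Second differences: -6  -6
Constant second difference = -6.
Extend forward: -30 − 6 = -36;  -85 − 36 = -121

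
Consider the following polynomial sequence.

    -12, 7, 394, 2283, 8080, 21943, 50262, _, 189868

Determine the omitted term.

102139

Using the first 7 terms:
Δ: 19  387  1889  5797  13863  28319
Δ²: 368  1502  3908  8066  14456
Δ³: 1134  2406  4158  6390
Δ⁴: 1272  1752  2232
Δ⁵: 480  480
Constant fifth difference = 480.
Extend forward: 2232 + 480 = 2712;  6390 + 2712 = 9102;  14456 + 9102 = 23558;  28319 + 23558 = 51877;  50262 + 51877 = 102139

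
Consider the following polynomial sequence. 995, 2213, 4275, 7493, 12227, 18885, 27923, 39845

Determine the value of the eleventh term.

98675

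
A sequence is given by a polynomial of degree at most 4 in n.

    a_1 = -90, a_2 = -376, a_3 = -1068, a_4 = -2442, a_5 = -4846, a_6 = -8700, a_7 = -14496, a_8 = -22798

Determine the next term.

Δ: -286, -692, -1374, -2404, -3854, -5796, -8302
Δ²: -406, -682, -1030, -1450, -1942, -2506
Δ³: -276, -348, -420, -492, -564
Δ⁴: -72, -72, -72, -72
Constant fourth difference = -72, so extend:
-564 − 72 = -636;  -2506 − 636 = -3142;  -8302 − 3142 = -11444;  -22798 − 11444 = -34242

-34242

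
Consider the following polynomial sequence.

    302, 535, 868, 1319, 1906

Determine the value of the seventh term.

Δ: 233, 333, 451, 587
Δ²: 100, 118, 136
Δ³: 18, 18
The third differences are constant (18).
136 + 18 = 154;  587 + 154 = 741;  1906 + 741 = 2647
154 + 18 = 172;  741 + 172 = 913;  2647 + 913 = 3560

3560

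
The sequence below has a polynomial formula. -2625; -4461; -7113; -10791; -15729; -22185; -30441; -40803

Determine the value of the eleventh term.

-1836  -2652  -3678  -4938  -6456  -8256  -10362
-816  -1026  -1260  -1518  -1800  -2106
-210  -234  -258  -282  -306
-24  -24  -24  -24
Fourth differences constant at -24.
-306 − 24 = -330;  -2106 − 330 = -2436;  -10362 − 2436 = -12798;  -40803 − 12798 = -53601
-330 − 24 = -354;  -2436 − 354 = -2790;  -12798 − 2790 = -15588;  -53601 − 15588 = -69189
-354 − 24 = -378;  -2790 − 378 = -3168;  -15588 − 3168 = -18756;  -69189 − 18756 = -87945

-87945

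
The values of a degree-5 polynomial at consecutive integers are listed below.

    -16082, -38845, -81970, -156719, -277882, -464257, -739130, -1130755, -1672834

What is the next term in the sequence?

-2404997

Δ: -22763, -43125, -74749, -121163, -186375, -274873, -391625, -542079
Δ²: -20362, -31624, -46414, -65212, -88498, -116752, -150454
Δ³: -11262, -14790, -18798, -23286, -28254, -33702
Δ⁴: -3528, -4008, -4488, -4968, -5448
Δ⁵: -480, -480, -480, -480
The fifth differences are constant (-480).
-5448 − 480 = -5928;  -33702 − 5928 = -39630;  -150454 − 39630 = -190084;  -542079 − 190084 = -732163;  -1672834 − 732163 = -2404997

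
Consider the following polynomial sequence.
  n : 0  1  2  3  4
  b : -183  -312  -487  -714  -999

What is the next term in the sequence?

-1348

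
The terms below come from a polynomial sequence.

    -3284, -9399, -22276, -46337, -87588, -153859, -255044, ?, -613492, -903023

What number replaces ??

-403341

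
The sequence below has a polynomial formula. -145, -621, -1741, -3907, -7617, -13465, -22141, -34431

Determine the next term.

-51217

D1: -476 , -1120 , -2166 , -3710 , -5848 , -8676 , -12290
D2: -644 , -1046 , -1544 , -2138 , -2828 , -3614
D3: -402 , -498 , -594 , -690 , -786
D4: -96 , -96 , -96 , -96
The fourth differences are constant (-96).
-786 − 96 = -882;  -3614 − 882 = -4496;  -12290 − 4496 = -16786;  -34431 − 16786 = -51217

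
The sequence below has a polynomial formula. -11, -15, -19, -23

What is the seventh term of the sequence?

-35

D1: -4, -4, -4
Constant first difference = -4, so extend:
-23 − 4 = -27
-27 − 4 = -31
-31 − 4 = -35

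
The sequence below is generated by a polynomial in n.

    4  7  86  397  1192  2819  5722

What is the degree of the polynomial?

4

First differences: 3, 79, 311, 795, 1627, 2903
Second differences: 76, 232, 484, 832, 1276
Third differences: 156, 252, 348, 444
Fourth differences: 96, 96, 96
The fourth differences are constant, so the polynomial has degree 4.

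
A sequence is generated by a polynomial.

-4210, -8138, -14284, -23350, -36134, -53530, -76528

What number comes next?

-106214

Δ: -3928, -6146, -9066, -12784, -17396, -22998
Δ²: -2218, -2920, -3718, -4612, -5602
Δ³: -702, -798, -894, -990
Δ⁴: -96, -96, -96
The fourth differences are constant (-96).
-990 − 96 = -1086;  -5602 − 1086 = -6688;  -22998 − 6688 = -29686;  -76528 − 29686 = -106214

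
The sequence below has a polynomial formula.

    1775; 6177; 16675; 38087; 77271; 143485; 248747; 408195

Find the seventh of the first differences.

159448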